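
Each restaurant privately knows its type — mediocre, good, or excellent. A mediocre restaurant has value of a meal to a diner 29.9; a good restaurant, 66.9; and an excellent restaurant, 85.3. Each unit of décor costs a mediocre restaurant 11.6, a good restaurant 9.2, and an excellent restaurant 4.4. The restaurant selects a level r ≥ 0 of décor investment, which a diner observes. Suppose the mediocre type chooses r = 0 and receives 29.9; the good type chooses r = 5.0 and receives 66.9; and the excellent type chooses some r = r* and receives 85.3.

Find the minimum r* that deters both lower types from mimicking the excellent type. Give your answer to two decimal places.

Good type (on-path payoff 66.9 − 9.2×5.0 = 20.9) won't mimic when 20.9 ≥ 85.3 − 9.2·r*, i.e. r* ≥ 7.00.
Mediocre type (on-path payoff 29.9) won't mimic when 29.9 ≥ 85.3 − 11.6·r*, i.e. r* ≥ 4.78.
Both must hold, so r* = max(4.78, 7.00) = 7.00. The good type's constraint binds.

7.00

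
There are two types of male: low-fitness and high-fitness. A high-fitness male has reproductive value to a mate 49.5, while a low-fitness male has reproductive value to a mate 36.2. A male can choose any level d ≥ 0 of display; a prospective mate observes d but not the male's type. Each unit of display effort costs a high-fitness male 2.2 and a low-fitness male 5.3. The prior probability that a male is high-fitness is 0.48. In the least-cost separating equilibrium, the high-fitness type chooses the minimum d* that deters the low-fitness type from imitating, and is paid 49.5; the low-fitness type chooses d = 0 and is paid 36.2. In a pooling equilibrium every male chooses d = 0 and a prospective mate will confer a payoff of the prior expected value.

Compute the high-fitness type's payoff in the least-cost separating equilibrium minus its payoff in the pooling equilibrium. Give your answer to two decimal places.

1.40

Least-cost separating signal: d* solves 36.2 = 49.5 − 5.3·d*, so d* = (49.5 − 36.2)/5.3 ≈ 2.5094.
High-fitness type's separating payoff: 49.5 − 2.2 × d* = 49.5 − 2.2 × (49.5 − 36.2)/5.3 = 49.5 − 29.26/5.3 ≈ 43.9792.
Pooling payoff: 0.48 × 49.5 + 0.52 × 36.2 = 42.584.
Difference: 43.9792 − 42.584 = 1.3952, i.e. 1.40 to two decimal places.
The high-fitness type prefers to separate.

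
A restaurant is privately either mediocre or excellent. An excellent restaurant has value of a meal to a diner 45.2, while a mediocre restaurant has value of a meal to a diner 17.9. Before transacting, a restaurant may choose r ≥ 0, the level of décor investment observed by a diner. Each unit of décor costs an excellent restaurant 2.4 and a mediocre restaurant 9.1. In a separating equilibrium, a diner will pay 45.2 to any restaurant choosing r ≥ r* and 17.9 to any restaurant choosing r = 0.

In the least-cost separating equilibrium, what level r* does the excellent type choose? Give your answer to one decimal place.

A mediocre restaurant choosing r = 0 receives 17.9.
Imitating at r* instead would pay 45.2 at cost 9.1·r*, netting 45.2 − 9.1·r*.
Indifference: 17.9 = 45.2 − 9.1·r*, so r* = (45.2 − 17.9) / 9.1 = 3.0.
This is the mediocre type's binding incentive-compatibility constraint; any r ≥ 3.0 sustains separation on that side.

3.0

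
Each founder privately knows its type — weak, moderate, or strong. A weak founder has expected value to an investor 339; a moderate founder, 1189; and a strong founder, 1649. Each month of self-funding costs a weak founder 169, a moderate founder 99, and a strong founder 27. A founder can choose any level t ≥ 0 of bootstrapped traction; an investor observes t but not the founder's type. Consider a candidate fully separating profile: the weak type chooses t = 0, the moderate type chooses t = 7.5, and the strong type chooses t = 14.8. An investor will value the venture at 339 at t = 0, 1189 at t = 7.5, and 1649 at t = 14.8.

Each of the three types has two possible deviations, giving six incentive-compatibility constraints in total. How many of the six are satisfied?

6

Weak (own payoff 339): to t=7.5 gives 1189 − 169×7.5 = -78.5 → no gain ✓; to t=14.8 gives 1649 − 169×14.8 = -852.2 → no gain ✓.
Moderate (own payoff 1189 − 99×7.5 = 446.5): to t=0 gives 339 → no gain ✓; to t=14.8 gives 1649 − 99×14.8 = 183.8 → no gain ✓.
Strong (own payoff 1649 − 27×14.8 = 1249.4): to t=0 gives 339 → no gain ✓; to t=7.5 gives 1189 − 27×7.5 = 986.5 → no gain ✓.
6 of the 6 constraints hold; this profile is a separating equilibrium.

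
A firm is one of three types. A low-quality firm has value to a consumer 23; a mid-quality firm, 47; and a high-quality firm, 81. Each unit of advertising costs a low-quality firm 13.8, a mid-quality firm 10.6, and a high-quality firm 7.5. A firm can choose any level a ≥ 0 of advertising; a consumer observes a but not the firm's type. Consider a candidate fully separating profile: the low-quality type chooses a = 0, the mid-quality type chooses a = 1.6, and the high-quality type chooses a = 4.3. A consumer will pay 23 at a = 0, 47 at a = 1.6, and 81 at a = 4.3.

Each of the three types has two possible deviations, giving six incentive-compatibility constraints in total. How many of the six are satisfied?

4

Low-quality (own payoff 23): to a=1.6 gives 47 − 13.8×1.6 = 24.92 → profitable ✗; to a=4.3 gives 81 − 13.8×4.3 = 21.66 → no gain ✓.
High-quality (own payoff 81 − 7.5×4.3 = 48.75): to a=0 gives 23 → no gain ✓; to a=1.6 gives 47 − 7.5×1.6 = 35 → no gain ✓.
Mid-quality (own payoff 47 − 10.6×1.6 = 30.04): to a=0 gives 23 → no gain ✓; to a=4.3 gives 81 − 10.6×4.3 = 35.42 → profitable ✗.
4 of the 6 constraints hold; not an equilibrium.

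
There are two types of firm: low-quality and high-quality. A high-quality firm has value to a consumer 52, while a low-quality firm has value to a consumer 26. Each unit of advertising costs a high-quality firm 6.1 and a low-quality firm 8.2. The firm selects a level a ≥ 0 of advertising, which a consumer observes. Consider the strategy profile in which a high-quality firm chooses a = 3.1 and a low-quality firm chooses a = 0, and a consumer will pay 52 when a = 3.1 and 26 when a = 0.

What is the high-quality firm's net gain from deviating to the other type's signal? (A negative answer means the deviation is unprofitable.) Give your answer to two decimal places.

-7.09

Playing a = 3.1 the high-quality firm receives 52 − 6.1 × 3.1 = 33.09.
Deviating to a = 0 yields 26 instead.
Gain from deviating: 26 − 33.09 = -7.09.
The gain is negative, so the high-quality type's incentive-compatibility constraint is satisfied.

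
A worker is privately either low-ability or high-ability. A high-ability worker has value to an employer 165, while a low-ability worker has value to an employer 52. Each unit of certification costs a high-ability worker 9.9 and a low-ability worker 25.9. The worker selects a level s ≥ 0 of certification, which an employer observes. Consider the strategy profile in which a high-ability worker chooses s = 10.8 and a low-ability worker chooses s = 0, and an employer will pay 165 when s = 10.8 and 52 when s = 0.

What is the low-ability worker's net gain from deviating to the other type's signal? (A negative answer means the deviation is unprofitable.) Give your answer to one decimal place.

Playing s = 0 the low-ability worker receives 52.
Deviating to s = 10.8 brings payment 165 at cost 25.9 × 10.8 = 279.72, netting -114.72.
Gain from deviating: -114.72 − 52 = -166.72, i.e. -166.7 to one decimal place.
The gain is negative, so the low-ability type's incentive-compatibility constraint is satisfied.

-166.7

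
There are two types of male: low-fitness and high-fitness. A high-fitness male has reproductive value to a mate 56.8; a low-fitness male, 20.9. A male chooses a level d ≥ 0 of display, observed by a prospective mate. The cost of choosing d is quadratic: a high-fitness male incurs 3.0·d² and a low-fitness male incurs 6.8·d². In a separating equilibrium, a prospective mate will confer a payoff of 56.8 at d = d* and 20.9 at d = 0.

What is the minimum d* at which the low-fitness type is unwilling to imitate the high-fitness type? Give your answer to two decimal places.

The low-fitness type at d = 0 receives 20.9; imitating at d* yields 56.8 − 6.8·d*².
Indifference: 20.9 = 56.8 − 6.8·d*², so d*² = (56.8 − 20.9) / 6.8 ≈ 5.2794.
d* = √5.2794 ≈ 2.30.

2.30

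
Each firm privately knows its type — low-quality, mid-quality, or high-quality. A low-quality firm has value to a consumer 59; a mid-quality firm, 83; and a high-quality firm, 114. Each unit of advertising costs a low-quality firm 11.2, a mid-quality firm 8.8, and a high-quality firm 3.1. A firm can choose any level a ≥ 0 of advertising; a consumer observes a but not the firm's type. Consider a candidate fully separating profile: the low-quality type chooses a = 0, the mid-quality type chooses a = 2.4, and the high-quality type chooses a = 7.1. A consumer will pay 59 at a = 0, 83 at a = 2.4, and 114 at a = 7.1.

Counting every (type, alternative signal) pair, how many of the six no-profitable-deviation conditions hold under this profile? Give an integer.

6

Mid-quality (own payoff 83 − 8.8×2.4 = 61.88): to a=0 gives 59 → no gain ✓; to a=7.1 gives 114 − 8.8×7.1 = 51.52 → no gain ✓.
High-quality (own payoff 114 − 3.1×7.1 = 91.99): to a=0 gives 59 → no gain ✓; to a=2.4 gives 83 − 3.1×2.4 = 75.56 → no gain ✓.
Low-quality (own payoff 59): to a=2.4 gives 83 − 11.2×2.4 = 56.12 → no gain ✓; to a=7.1 gives 114 − 11.2×7.1 = 34.48 → no gain ✓.
6 of the 6 constraints hold; this profile is a separating equilibrium.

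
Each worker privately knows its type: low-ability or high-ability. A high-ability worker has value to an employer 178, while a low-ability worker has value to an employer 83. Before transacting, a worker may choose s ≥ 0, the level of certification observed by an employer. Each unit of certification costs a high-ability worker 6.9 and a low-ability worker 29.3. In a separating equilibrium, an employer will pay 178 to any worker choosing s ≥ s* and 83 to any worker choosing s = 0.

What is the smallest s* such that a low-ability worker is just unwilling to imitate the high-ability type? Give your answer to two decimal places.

A low-ability worker choosing s = 0 receives 83.
Imitating at s* instead would pay 178 at cost 29.3·s*, netting 178 − 29.3·s*.
Indifference: 83 = 178 − 29.3·s*, so s* = (178 − 83) / 29.3 ≈ 3.24.
This is the low-ability type's binding incentive-compatibility constraint; any s ≥ 3.24 sustains separation on that side.

3.24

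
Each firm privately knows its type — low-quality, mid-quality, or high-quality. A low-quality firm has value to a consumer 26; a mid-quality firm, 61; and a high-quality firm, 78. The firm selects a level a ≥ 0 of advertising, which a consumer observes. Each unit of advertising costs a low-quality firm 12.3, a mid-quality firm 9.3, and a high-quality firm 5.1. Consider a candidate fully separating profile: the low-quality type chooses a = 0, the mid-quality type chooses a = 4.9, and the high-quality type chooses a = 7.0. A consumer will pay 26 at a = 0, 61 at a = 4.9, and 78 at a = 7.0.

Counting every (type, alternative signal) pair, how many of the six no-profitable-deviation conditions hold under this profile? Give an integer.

High-quality (own payoff 78 − 5.1×7.0 = 42.3): to a=0 gives 26 → no gain ✓; to a=4.9 gives 61 − 5.1×4.9 = 36.01 → no gain ✓.
Mid-quality (own payoff 61 − 9.3×4.9 = 15.43): to a=0 gives 26 → profitable ✗; to a=7.0 gives 78 − 9.3×7.0 = 12.9 → no gain ✓.
Low-quality (own payoff 26): to a=4.9 gives 61 − 12.3×4.9 = 0.73 → no gain ✓; to a=7.0 gives 78 − 12.3×7.0 = -8.1 → no gain ✓.
5 of the 6 constraints hold; not an equilibrium.

5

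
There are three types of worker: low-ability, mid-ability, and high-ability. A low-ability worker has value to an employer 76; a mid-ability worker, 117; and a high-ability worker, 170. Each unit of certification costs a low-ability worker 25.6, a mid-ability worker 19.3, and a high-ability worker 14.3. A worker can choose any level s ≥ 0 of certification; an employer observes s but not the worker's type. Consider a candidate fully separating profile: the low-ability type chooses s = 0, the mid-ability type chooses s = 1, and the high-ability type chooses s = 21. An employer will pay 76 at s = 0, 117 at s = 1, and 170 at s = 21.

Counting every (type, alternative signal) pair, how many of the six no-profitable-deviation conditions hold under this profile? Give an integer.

3

Mid-ability (own payoff 117 − 19.3×1 = 97.7): to s=0 gives 76 → no gain ✓; to s=21 gives 170 − 19.3×21 = -235.3 → no gain ✓.
High-ability (own payoff 170 − 14.3×21 = -130.3): to s=0 gives 76 → profitable ✗; to s=1 gives 117 − 14.3×1 = 102.7 → profitable ✗.
Low-ability (own payoff 76): to s=1 gives 117 − 25.6×1 = 91.4 → profitable ✗; to s=21 gives 170 − 25.6×21 = -367.6 → no gain ✓.
3 of the 6 constraints hold; not an equilibrium.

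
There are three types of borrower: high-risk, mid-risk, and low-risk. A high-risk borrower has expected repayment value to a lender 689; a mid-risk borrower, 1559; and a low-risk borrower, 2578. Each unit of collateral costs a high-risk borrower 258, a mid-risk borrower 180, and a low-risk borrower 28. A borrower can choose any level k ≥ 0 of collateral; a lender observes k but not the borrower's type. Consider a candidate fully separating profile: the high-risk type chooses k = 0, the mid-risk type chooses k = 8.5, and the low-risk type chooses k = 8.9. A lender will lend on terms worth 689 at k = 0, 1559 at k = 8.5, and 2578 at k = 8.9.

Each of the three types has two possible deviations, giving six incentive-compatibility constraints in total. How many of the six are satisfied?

4

Mid-risk (own payoff 1559 − 180×8.5 = 29): to k=0 gives 689 → profitable ✗; to k=8.9 gives 2578 − 180×8.9 = 976 → profitable ✗.
High-risk (own payoff 689): to k=8.5 gives 1559 − 258×8.5 = -634 → no gain ✓; to k=8.9 gives 2578 − 258×8.9 = 281.8 → no gain ✓.
Low-risk (own payoff 2578 − 28×8.9 = 2328.8): to k=0 gives 689 → no gain ✓; to k=8.5 gives 1559 − 28×8.5 = 1321 → no gain ✓.
4 of the 6 constraints hold; not an equilibrium.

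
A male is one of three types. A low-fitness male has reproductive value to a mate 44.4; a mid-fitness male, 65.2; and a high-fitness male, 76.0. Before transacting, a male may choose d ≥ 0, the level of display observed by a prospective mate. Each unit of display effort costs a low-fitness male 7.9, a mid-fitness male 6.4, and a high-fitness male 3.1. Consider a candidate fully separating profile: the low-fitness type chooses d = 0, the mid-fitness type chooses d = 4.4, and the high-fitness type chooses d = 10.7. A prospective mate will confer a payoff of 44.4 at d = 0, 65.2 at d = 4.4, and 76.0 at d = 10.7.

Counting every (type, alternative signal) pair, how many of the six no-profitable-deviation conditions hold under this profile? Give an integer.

3

Mid-fitness (own payoff 65.2 − 6.4×4.4 = 37.04): to d=0 gives 44.4 → profitable ✗; to d=10.7 gives 76.0 − 6.4×10.7 = 7.52 → no gain ✓.
Low-fitness (own payoff 44.4): to d=4.4 gives 65.2 − 7.9×4.4 = 30.44 → no gain ✓; to d=10.7 gives 76.0 − 7.9×10.7 = -8.53 → no gain ✓.
High-fitness (own payoff 76.0 − 3.1×10.7 = 42.83): to d=0 gives 44.4 → profitable ✗; to d=4.4 gives 65.2 − 3.1×4.4 = 51.56 → profitable ✗.
3 of the 6 constraints hold; not an equilibrium.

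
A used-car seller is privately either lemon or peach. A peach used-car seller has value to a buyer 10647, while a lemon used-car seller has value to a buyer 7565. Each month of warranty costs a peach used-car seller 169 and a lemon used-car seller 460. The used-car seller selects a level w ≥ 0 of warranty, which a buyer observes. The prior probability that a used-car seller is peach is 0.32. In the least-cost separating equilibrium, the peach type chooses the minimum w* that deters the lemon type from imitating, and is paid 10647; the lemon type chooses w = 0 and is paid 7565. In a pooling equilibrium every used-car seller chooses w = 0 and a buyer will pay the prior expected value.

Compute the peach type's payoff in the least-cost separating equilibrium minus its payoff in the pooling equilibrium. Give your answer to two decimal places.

Least-cost separating signal: w* solves 7565 = 10647 − 460·w*, so w* = (10647 − 7565)/460 = 6.7.
Peach type's separating payoff: 10647 − 169 × w* = 10647 − 169 × (10647 − 7565)/460 = 10647 − 520858/460 = 9514.7.
Pooling payoff: 0.32 × 10647 + 0.68 × 7565 = 8551.24.
Difference: 9514.7 − 8551.24 = 963.46.
The peach type prefers to separate.

963.46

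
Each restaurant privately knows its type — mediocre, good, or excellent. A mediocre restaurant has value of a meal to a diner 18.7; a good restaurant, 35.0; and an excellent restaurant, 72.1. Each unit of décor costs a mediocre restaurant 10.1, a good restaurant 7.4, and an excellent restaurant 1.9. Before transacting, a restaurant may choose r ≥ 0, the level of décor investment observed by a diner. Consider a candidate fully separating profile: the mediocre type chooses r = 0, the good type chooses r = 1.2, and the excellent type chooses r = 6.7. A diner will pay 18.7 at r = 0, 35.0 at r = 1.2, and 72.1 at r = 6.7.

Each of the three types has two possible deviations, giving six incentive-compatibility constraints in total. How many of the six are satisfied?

5

Mediocre (own payoff 18.7): to r=1.2 gives 35.0 − 10.1×1.2 = 22.88 → profitable ✗; to r=6.7 gives 72.1 − 10.1×6.7 = 4.43 → no gain ✓.
Excellent (own payoff 72.1 − 1.9×6.7 = 59.37): to r=0 gives 18.7 → no gain ✓; to r=1.2 gives 35.0 − 1.9×1.2 = 32.72 → no gain ✓.
Good (own payoff 35.0 − 7.4×1.2 = 26.12): to r=0 gives 18.7 → no gain ✓; to r=6.7 gives 72.1 − 7.4×6.7 = 22.52 → no gain ✓.
5 of the 6 constraints hold; not an equilibrium.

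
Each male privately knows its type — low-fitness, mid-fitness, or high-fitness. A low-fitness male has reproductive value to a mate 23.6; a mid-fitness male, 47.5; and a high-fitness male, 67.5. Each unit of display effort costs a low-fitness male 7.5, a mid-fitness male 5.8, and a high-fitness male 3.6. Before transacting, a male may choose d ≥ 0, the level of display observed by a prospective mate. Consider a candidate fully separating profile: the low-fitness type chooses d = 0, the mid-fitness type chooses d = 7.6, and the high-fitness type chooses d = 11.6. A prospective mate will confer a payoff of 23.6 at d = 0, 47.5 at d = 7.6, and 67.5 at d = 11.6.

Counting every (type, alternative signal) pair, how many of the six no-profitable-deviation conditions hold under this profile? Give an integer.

5

Mid-fitness (own payoff 47.5 − 5.8×7.6 = 3.42): to d=0 gives 23.6 → profitable ✗; to d=11.6 gives 67.5 − 5.8×11.6 = 0.22 → no gain ✓.
High-fitness (own payoff 67.5 − 3.6×11.6 = 25.74): to d=0 gives 23.6 → no gain ✓; to d=7.6 gives 47.5 − 3.6×7.6 = 20.14 → no gain ✓.
Low-fitness (own payoff 23.6): to d=7.6 gives 47.5 − 7.5×7.6 = -9.5 → no gain ✓; to d=11.6 gives 67.5 − 7.5×11.6 = -19.5 → no gain ✓.
5 of the 6 constraints hold; not an equilibrium.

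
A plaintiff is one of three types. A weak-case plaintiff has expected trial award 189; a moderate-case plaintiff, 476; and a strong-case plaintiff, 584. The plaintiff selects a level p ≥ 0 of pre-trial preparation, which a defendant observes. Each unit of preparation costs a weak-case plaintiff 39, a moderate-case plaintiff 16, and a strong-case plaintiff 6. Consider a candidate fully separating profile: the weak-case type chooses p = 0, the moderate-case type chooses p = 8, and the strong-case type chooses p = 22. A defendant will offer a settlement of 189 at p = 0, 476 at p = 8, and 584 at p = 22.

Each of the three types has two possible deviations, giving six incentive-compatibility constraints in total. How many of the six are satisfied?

6

Weak-case (own payoff 189): to p=8 gives 476 − 39×8 = 164 → no gain ✓; to p=22 gives 584 − 39×22 = -274 → no gain ✓.
Moderate-case (own payoff 476 − 16×8 = 348): to p=0 gives 189 → no gain ✓; to p=22 gives 584 − 16×22 = 232 → no gain ✓.
Strong-case (own payoff 584 − 6×22 = 452): to p=0 gives 189 → no gain ✓; to p=8 gives 476 − 6×8 = 428 → no gain ✓.
6 of the 6 constraints hold; this profile is a separating equilibrium.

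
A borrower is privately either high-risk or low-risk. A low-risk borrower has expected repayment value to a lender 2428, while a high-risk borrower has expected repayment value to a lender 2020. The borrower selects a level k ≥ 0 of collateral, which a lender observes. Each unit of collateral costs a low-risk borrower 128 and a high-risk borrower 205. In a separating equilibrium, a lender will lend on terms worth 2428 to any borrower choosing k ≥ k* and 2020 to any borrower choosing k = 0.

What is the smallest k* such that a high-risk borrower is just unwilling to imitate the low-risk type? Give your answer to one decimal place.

2.0

A high-risk borrower choosing k = 0 receives 2020.
Imitating at k* instead would pay 2428 at cost 205·k*, netting 2428 − 205·k*.
Indifference: 2020 = 2428 − 205·k*, so k* = (2428 − 2020) / 205 ≈ 2.0.
At k* the high-risk type's incentive constraint just binds; the low-risk type strictly prefers k* since its per-unit cost is lower.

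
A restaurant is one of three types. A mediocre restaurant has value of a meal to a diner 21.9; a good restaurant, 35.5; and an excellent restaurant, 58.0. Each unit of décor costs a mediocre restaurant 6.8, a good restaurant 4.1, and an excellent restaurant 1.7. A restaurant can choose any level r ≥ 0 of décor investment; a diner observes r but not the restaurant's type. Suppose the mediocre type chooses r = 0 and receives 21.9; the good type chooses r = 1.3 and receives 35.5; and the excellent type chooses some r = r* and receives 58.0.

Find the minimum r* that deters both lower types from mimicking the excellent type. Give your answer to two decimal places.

6.79

Good type (on-path payoff 35.5 − 4.1×1.3 = 30.17) won't mimic when 30.17 ≥ 58.0 − 4.1·r*, i.e. r* ≥ 6.79.
Mediocre type (on-path payoff 21.9) won't mimic when 21.9 ≥ 58.0 − 6.8·r*, i.e. r* ≥ 5.31.
Both must hold, so r* = max(5.31, 6.79) = 6.79. The good type's constraint binds.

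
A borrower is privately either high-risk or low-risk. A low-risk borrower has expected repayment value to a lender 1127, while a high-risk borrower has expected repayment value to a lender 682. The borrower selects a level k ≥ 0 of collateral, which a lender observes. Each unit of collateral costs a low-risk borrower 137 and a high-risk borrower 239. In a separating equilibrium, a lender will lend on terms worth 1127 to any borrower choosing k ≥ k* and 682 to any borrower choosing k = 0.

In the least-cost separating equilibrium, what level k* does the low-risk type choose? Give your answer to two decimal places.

1.86

A high-risk borrower choosing k = 0 receives 682.
Imitating at k* instead would pay 1127 at cost 239·k*, netting 1127 − 239·k*.
Indifference: 682 = 1127 − 239·k*, so k* = (1127 − 682) / 239 ≈ 1.86.
At k* the high-risk type's incentive constraint just binds; the low-risk type strictly prefers k* since its per-unit cost is lower.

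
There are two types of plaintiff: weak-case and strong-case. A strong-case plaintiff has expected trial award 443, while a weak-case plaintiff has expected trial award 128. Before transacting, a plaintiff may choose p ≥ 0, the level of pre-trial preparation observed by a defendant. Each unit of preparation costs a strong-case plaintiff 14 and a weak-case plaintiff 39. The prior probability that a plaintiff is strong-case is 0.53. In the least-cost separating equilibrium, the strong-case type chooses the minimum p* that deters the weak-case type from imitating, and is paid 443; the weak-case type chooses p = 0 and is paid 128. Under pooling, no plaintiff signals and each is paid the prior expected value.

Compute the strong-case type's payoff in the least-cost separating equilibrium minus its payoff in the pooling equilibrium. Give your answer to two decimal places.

Least-cost separating signal: p* solves 128 = 443 − 39·p*, so p* = (443 − 128)/39 ≈ 8.0769.
Strong-case type's separating payoff: 443 − 14 × p* = 443 − 14 × (443 − 128)/39 = 443 − 4410/39 ≈ 329.9231.
Pooling payoff: 0.53 × 443 + 0.47 × 128 = 294.95.
Difference: 329.9231 − 294.95 = 34.9731, i.e. 34.97 to two decimal places.
The strong-case type prefers to separate.

34.97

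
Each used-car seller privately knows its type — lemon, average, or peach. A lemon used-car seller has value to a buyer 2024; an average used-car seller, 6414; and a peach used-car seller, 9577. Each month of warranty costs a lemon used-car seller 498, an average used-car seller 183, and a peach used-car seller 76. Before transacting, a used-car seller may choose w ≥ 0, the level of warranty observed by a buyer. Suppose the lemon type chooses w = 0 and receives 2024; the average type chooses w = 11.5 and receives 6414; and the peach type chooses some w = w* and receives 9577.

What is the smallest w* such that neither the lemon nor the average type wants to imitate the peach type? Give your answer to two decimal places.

28.78

Average type (on-path payoff 6414 − 183×11.5 = 4309.5) won't mimic when 4309.5 ≥ 9577 − 183·w*, i.e. w* ≥ 28.78.
Lemon type (on-path payoff 2024) won't mimic when 2024 ≥ 9577 − 498·w*, i.e. w* ≥ 15.17.
Both must hold, so w* = max(15.17, 28.78) = 28.78. The average type's constraint binds.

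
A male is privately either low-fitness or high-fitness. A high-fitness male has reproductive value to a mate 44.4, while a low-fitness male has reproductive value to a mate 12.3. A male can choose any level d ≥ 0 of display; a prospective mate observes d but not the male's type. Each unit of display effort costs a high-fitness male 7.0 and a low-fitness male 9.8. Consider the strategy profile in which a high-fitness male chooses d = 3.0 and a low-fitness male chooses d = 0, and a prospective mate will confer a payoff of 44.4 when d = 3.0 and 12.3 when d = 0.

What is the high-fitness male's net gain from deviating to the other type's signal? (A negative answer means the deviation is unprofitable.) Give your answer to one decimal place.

-11.1

Playing d = 3.0 the high-fitness male receives 44.4 − 7.0 × 3.0 = 23.4.
Deviating to d = 0 yields 12.3 instead.
Gain from deviating: 12.3 − 23.4 = -11.1.
The gain is negative, so the high-fitness type's incentive-compatibility constraint is satisfied.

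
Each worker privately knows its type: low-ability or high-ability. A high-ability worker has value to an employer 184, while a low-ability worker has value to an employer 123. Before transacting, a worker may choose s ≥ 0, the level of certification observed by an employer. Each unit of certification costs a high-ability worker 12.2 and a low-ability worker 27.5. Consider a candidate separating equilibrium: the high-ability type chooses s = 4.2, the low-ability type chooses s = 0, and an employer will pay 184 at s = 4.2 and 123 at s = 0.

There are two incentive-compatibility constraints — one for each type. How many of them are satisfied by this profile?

High-ability type: signal → 184 − 12.2 × 4.2 = 132.76; deviate to 0 → 123. IC holds (132.76 ≥ 123).
Low-ability type: stay at 0 → 123; mimic → 184 − 27.5 × 4.2 = 68.5. IC holds (123 ≥ 68.5).
2 of 2 constraints hold, so this is a separating equilibrium.

2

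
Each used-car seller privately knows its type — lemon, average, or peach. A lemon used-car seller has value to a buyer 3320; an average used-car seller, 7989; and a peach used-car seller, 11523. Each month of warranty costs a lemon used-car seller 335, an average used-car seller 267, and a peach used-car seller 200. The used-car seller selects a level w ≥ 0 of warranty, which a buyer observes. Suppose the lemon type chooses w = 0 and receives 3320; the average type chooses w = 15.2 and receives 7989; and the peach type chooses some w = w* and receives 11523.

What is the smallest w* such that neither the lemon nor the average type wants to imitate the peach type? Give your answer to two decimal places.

28.44

Average type (on-path payoff 7989 − 267×15.2 = 3930.6) won't mimic when 3930.6 ≥ 11523 − 267·w*, i.e. w* ≥ 28.44.
Lemon type (on-path payoff 3320) won't mimic when 3320 ≥ 11523 − 335·w*, i.e. w* ≥ 24.49.
Both must hold, so w* = max(24.49, 28.44) = 28.44. The average type's constraint binds.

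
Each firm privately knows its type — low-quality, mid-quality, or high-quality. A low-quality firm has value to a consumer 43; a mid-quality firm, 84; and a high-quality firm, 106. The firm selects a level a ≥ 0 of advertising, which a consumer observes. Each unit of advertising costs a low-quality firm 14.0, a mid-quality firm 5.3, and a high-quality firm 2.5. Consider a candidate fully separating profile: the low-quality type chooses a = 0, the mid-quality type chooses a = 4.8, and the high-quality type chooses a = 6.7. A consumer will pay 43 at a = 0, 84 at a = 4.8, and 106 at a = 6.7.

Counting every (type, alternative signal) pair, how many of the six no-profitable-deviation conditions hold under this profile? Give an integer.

High-quality (own payoff 106 − 2.5×6.7 = 89.25): to a=0 gives 43 → no gain ✓; to a=4.8 gives 84 − 2.5×4.8 = 72 → no gain ✓.
Mid-quality (own payoff 84 − 5.3×4.8 = 58.56): to a=0 gives 43 → no gain ✓; to a=6.7 gives 106 − 5.3×6.7 = 70.49 → profitable ✗.
Low-quality (own payoff 43): to a=4.8 gives 84 − 14.0×4.8 = 16.8 → no gain ✓; to a=6.7 gives 106 − 14.0×6.7 = 12.2 → no gain ✓.
5 of the 6 constraints hold; not an equilibrium.

5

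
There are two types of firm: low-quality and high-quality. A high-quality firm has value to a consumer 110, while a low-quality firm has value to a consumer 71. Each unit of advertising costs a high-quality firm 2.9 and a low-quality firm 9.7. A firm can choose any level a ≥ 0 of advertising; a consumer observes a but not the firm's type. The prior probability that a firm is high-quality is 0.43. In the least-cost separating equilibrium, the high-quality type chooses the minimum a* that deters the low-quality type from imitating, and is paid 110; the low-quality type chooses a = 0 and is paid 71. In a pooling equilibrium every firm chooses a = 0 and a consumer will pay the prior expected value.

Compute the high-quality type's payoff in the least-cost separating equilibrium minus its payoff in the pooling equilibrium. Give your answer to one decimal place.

Least-cost separating signal: a* solves 71 = 110 − 9.7·a*, so a* = (110 − 71)/9.7 ≈ 4.0206.
High-quality type's separating payoff: 110 − 2.9 × a* = 110 − 2.9 × (110 − 71)/9.7 = 110 − 113.1/9.7 ≈ 98.340.
Pooling payoff: 0.43 × 110 + 0.57 × 71 = 87.77.
Difference: 98.340 − 87.77 = 10.57, i.e. 10.6 to one decimal place.
The high-quality type prefers to separate.

10.6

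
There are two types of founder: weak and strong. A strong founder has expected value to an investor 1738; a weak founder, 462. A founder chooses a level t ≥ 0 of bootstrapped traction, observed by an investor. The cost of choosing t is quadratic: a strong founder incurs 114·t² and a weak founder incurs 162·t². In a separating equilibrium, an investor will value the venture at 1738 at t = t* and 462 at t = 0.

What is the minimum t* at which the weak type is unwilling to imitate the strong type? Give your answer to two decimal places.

The weak type at t = 0 receives 462; imitating at t* yields 1738 − 162·t*².
Indifference: 462 = 1738 − 162·t*², so t*² = (1738 − 462) / 162 ≈ 7.8765.
t* = √7.8765 ≈ 2.81.

2.81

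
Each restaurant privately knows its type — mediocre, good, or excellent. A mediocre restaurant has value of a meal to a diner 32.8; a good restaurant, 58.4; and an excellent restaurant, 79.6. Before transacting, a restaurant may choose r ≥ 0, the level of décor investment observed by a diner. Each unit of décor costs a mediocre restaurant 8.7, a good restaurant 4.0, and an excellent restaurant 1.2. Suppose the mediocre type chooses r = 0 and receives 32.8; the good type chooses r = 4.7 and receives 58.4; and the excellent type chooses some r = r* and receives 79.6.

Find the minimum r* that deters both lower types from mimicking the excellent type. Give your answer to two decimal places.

Mediocre type (on-path payoff 32.8) won't mimic when 32.8 ≥ 79.6 − 8.7·r*, i.e. r* ≥ 5.38.
Good type (on-path payoff 58.4 − 4.0×4.7 = 39.6) won't mimic when 39.6 ≥ 79.6 − 4.0·r*, i.e. r* ≥ 10.00.
Both must hold, so r* = max(5.38, 10.00) = 10.00. The good type's constraint binds.

10.00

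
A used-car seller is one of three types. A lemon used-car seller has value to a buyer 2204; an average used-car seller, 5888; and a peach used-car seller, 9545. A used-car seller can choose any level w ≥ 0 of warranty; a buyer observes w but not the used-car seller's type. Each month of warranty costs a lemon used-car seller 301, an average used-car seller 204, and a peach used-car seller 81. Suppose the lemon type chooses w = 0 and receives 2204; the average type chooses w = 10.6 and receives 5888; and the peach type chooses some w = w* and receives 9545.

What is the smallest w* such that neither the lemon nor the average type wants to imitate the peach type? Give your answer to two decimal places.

Lemon type (on-path payoff 2204) won't mimic when 2204 ≥ 9545 − 301·w*, i.e. w* ≥ 24.39.
Average type (on-path payoff 5888 − 204×10.6 = 3725.6) won't mimic when 3725.6 ≥ 9545 − 204·w*, i.e. w* ≥ 28.53.
Both must hold, so w* = max(24.39, 28.53) = 28.53. The average type's constraint binds.

28.53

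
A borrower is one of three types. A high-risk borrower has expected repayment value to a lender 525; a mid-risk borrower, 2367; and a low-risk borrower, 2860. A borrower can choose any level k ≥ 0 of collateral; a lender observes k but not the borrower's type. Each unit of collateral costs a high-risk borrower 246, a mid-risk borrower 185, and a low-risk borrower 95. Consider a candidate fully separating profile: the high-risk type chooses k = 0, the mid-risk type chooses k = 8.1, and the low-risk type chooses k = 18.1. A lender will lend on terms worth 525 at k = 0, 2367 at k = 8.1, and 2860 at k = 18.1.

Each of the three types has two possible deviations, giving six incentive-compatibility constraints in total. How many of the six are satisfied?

5

Mid-risk (own payoff 2367 − 185×8.1 = 868.5): to k=0 gives 525 → no gain ✓; to k=18.1 gives 2860 − 185×18.1 = -488.5 → no gain ✓.
High-risk (own payoff 525): to k=8.1 gives 2367 − 246×8.1 = 374.4 → no gain ✓; to k=18.1 gives 2860 − 246×18.1 = -1592.6 → no gain ✓.
Low-risk (own payoff 2860 − 95×18.1 = 1140.5): to k=0 gives 525 → no gain ✓; to k=8.1 gives 2367 − 95×8.1 = 1597.5 → profitable ✗.
5 of the 6 constraints hold; not an equilibrium.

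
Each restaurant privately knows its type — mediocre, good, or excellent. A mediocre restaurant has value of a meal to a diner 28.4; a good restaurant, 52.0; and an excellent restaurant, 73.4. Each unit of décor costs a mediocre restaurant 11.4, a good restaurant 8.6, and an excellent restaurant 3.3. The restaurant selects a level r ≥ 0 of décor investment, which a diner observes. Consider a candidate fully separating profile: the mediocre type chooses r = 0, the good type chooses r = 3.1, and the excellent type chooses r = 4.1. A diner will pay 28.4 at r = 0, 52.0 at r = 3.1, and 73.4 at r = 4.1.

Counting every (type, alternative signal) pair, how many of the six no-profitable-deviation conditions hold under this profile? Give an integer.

Good (own payoff 52.0 − 8.6×3.1 = 25.34): to r=0 gives 28.4 → profitable ✗; to r=4.1 gives 73.4 − 8.6×4.1 = 38.14 → profitable ✗.
Mediocre (own payoff 28.4): to r=3.1 gives 52.0 − 11.4×3.1 = 16.66 → no gain ✓; to r=4.1 gives 73.4 − 11.4×4.1 = 26.66 → no gain ✓.
Excellent (own payoff 73.4 − 3.3×4.1 = 59.87): to r=0 gives 28.4 → no gain ✓; to r=3.1 gives 52.0 − 3.3×3.1 = 41.77 → no gain ✓.
4 of the 6 constraints hold; not an equilibrium.

4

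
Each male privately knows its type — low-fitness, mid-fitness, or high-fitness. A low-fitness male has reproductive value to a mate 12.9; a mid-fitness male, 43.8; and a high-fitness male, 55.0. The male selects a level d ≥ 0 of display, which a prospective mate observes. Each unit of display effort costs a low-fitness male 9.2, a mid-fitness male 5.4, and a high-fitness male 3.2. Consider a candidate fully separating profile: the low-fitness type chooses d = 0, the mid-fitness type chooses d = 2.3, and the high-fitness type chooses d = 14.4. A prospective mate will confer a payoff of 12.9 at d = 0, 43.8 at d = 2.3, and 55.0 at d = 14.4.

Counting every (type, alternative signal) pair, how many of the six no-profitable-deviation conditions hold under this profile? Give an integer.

High-fitness (own payoff 55.0 − 3.2×14.4 = 8.92): to d=0 gives 12.9 → profitable ✗; to d=2.3 gives 43.8 − 3.2×2.3 = 36.44 → profitable ✗.
Mid-fitness (own payoff 43.8 − 5.4×2.3 = 31.38): to d=0 gives 12.9 → no gain ✓; to d=14.4 gives 55.0 − 5.4×14.4 = -22.76 → no gain ✓.
Low-fitness (own payoff 12.9): to d=2.3 gives 43.8 − 9.2×2.3 = 22.64 → profitable ✗; to d=14.4 gives 55.0 − 9.2×14.4 = -77.48 → no gain ✓.
3 of the 6 constraints hold; not an equilibrium.

3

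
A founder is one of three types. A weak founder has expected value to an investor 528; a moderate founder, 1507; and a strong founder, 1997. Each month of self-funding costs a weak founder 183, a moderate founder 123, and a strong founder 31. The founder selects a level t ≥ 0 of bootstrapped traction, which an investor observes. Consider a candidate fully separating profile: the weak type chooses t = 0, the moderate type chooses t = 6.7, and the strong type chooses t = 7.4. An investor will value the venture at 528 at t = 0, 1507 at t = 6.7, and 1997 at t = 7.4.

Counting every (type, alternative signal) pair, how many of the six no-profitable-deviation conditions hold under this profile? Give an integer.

4

Weak (own payoff 528): to t=6.7 gives 1507 − 183×6.7 = 280.9 → no gain ✓; to t=7.4 gives 1997 − 183×7.4 = 642.8 → profitable ✗.
Moderate (own payoff 1507 − 123×6.7 = 682.9): to t=0 gives 528 → no gain ✓; to t=7.4 gives 1997 − 123×7.4 = 1086.8 → profitable ✗.
Strong (own payoff 1997 − 31×7.4 = 1767.6): to t=0 gives 528 → no gain ✓; to t=6.7 gives 1507 − 31×6.7 = 1299.3 → no gain ✓.
4 of the 6 constraints hold; not an equilibrium.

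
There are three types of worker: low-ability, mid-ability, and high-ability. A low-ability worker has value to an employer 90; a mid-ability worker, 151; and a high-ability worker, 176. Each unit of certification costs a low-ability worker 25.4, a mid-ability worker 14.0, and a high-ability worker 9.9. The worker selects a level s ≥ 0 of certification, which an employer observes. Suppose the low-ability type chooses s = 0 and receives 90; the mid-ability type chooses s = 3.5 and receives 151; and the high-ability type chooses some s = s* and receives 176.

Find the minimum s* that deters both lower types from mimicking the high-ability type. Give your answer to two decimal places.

Low-ability type (on-path payoff 90) won't mimic when 90 ≥ 176 − 25.4·s*, i.e. s* ≥ 3.39.
Mid-ability type (on-path payoff 151 − 14.0×3.5 = 102) won't mimic when 102 ≥ 176 − 14.0·s*, i.e. s* ≥ 5.29.
Both must hold, so s* = max(3.39, 5.29) = 5.29. The mid-ability type's constraint binds.

5.29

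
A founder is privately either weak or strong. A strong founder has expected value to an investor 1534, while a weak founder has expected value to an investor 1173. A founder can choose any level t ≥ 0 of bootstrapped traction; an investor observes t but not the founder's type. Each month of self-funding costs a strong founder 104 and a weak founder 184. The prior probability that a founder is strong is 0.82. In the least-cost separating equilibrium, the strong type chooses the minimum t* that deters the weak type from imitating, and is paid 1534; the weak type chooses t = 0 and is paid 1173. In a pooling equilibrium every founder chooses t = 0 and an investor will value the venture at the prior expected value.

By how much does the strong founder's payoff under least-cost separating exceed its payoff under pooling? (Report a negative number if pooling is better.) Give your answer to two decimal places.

-139.06

Least-cost separating signal: t* solves 1173 = 1534 − 184·t*, so t* = (1534 − 1173)/184 ≈ 1.9620.
Strong type's separating payoff: 1534 − 104 × t* = 1534 − 104 × (1534 − 1173)/184 = 1534 − 37544/184 ≈ 1329.9565.
Pooling payoff: 0.82 × 1534 + 0.18 × 1173 = 1469.02.
Difference: 1329.9565 − 1469.02 = -139.0635, i.e. -139.06 to two decimal places.
The strong type would prefer the pooling outcome.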